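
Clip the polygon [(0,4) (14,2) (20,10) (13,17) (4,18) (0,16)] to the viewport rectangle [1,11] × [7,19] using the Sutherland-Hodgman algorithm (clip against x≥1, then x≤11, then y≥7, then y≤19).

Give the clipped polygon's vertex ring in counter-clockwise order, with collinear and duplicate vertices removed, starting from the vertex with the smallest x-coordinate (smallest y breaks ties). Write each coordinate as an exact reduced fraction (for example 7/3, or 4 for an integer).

Clipped polygon: [(1,7) (11,7) (11,155/9) (4,18) (1,33/2)]

1. After x ≥ 1: [(1,27/7) (14,2) (20,10) (13,17) (4,18) (1,33/2)]
2. After x ≤ 11: [(1,27/7) (11,17/7) (11,155/9) (4,18) (1,33/2)]
3. After y ≥ 7: [(1,7) (11,7) (11,155/9) (4,18) (1,33/2)]
4. After y ≤ 19: [(1,7) (11,7) (11,155/9) (4,18) (1,33/2)]
5. Canonical ring: [(1,7) (11,7) (11,155/9) (4,18) (1,33/2)]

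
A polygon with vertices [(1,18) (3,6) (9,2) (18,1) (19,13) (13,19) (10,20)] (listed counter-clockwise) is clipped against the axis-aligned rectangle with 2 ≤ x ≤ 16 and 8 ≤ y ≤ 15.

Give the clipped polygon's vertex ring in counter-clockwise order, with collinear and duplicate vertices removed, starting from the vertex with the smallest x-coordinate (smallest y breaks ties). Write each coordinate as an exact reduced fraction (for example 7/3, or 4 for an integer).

1. After x ≥ 2: [(2,164/9) (2,12) (3,6) (9,2) (18,1) (19,13) (13,19) (10,20)]
2. After x ≤ 16: [(2,164/9) (2,12) (3,6) (9,2) (16,11/9) (16,16) (13,19) (10,20)]
3. After y ≥ 8: [(2,164/9) (2,12) (8/3,8) (16,8) (16,16) (13,19) (10,20)]
4. After y ≤ 15: [(2,15) (2,12) (8/3,8) (16,8) (16,15)]
5. Canonical ring: [(2,12) (8/3,8) (16,8) (16,15) (2,15)]

Clipped polygon: [(2,12) (8/3,8) (16,8) (16,15) (2,15)]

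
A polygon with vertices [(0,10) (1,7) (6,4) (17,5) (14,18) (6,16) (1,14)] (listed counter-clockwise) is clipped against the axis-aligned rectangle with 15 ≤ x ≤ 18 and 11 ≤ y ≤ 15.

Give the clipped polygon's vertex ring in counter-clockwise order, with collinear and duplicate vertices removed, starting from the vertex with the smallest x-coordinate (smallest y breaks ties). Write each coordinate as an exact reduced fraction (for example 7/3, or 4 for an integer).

Clipped polygon: [(15,11) (203/13,11) (15,41/3)]

1. After x ≥ 15: [(15,53/11) (17,5) (15,41/3)]
2. After x ≤ 18: [(15,53/11) (17,5) (15,41/3)]
3. After y ≥ 11: [(15,11) (203/13,11) (15,41/3)]
4. After y ≤ 15: [(15,11) (203/13,11) (15,41/3)]
5. Canonical ring: [(15,11) (203/13,11) (15,41/3)]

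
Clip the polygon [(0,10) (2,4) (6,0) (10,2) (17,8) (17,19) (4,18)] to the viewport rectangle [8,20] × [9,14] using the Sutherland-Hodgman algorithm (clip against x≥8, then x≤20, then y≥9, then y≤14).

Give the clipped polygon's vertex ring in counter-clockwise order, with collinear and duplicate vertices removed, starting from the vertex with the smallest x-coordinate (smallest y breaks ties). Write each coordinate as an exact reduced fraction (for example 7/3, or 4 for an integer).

Clipped polygon: [(8,9) (17,9) (17,14) (8,14)]

1. After x ≥ 8: [(8,1) (10,2) (17,8) (17,19) (8,238/13)]
2. After x ≤ 20: [(8,1) (10,2) (17,8) (17,19) (8,238/13)]
3. After y ≥ 9: [(8,9) (17,9) (17,19) (8,238/13)]
4. After y ≤ 14: [(8,14) (8,9) (17,9) (17,14)]
5. Canonical ring: [(8,9) (17,9) (17,14) (8,14)]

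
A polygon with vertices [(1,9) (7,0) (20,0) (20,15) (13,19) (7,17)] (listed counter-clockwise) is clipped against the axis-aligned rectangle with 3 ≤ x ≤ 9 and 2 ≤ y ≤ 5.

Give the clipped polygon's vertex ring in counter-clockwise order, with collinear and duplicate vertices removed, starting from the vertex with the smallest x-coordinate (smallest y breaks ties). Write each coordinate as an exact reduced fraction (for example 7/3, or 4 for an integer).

1. After x ≥ 3: [(3,35/3) (3,6) (7,0) (20,0) (20,15) (13,19) (7,17)]
2. After x ≤ 9: [(3,35/3) (3,6) (7,0) (9,0) (9,53/3) (7,17)]
3. After y ≥ 2: [(3,35/3) (3,6) (17/3,2) (9,2) (9,53/3) (7,17)]
4. After y ≤ 5: [(11/3,5) (17/3,2) (9,2) (9,5)]
5. Canonical ring: [(11/3,5) (17/3,2) (9,2) (9,5)]

Clipped polygon: [(11/3,5) (17/3,2) (9,2) (9,5)]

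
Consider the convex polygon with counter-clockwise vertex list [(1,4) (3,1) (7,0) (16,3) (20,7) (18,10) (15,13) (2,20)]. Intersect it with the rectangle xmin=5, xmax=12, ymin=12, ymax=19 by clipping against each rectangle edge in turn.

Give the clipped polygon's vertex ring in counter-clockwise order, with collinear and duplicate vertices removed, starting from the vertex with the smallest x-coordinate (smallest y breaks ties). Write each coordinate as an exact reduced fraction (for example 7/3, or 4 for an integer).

Clipped polygon: [(5,12) (12,12) (12,190/13) (5,239/13)]

1. After x ≥ 5: [(5,1/2) (7,0) (16,3) (20,7) (18,10) (15,13) (5,239/13)]
2. After x ≤ 12: [(5,1/2) (7,0) (12,5/3) (12,190/13) (5,239/13)]
3. After y ≥ 12: [(5,12) (12,12) (12,190/13) (5,239/13)]
4. After y ≤ 19: [(5,12) (12,12) (12,190/13) (5,239/13)]
5. Canonical ring: [(5,12) (12,12) (12,190/13) (5,239/13)]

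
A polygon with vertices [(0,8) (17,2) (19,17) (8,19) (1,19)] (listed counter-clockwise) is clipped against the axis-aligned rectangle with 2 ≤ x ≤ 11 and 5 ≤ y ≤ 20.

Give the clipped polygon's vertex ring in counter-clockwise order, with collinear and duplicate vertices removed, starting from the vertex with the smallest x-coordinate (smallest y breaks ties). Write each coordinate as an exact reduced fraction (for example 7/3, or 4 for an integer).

Clipped polygon: [(2,124/17) (17/2,5) (11,5) (11,203/11) (8,19) (2,19)]

1. After x ≥ 2: [(2,124/17) (17,2) (19,17) (8,19) (2,19)]
2. After x ≤ 11: [(2,124/17) (11,70/17) (11,203/11) (8,19) (2,19)]
3. After y ≥ 5: [(2,124/17) (17/2,5) (11,5) (11,203/11) (8,19) (2,19)]
4. After y ≤ 20: [(2,124/17) (17/2,5) (11,5) (11,203/11) (8,19) (2,19)]
5. Canonical ring: [(2,124/17) (17/2,5) (11,5) (11,203/11) (8,19) (2,19)]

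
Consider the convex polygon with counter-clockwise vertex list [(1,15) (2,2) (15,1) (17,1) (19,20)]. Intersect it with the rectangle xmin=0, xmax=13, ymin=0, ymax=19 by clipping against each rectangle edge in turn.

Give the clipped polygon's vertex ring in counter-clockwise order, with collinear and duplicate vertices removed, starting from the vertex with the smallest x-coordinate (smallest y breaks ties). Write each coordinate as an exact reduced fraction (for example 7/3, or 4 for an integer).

Clipped polygon: [(1,15) (2,2) (13,15/13) (13,55/3)]

1. After x ≥ 0: [(1,15) (2,2) (15,1) (17,1) (19,20)]
2. After x ≤ 13: [(13,55/3) (1,15) (2,2) (13,15/13)]
3. After y ≥ 0: [(13,55/3) (1,15) (2,2) (13,15/13)]
4. After y ≤ 19: [(13,55/3) (1,15) (2,2) (13,15/13)]
5. Canonical ring: [(1,15) (2,2) (13,15/13) (13,55/3)]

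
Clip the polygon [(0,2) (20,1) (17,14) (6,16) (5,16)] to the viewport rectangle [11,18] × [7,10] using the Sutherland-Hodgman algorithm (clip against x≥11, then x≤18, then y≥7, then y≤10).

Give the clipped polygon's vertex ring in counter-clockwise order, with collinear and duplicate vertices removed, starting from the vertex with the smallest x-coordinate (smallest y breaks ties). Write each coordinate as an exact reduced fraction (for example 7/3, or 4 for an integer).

1. After x ≥ 11: [(11,29/20) (20,1) (17,14) (11,166/11)]
2. After x ≤ 18: [(11,29/20) (18,11/10) (18,29/3) (17,14) (11,166/11)]
3. After y ≥ 7: [(11,7) (18,7) (18,29/3) (17,14) (11,166/11)]
4. After y ≤ 10: [(11,10) (11,7) (18,7) (18,29/3) (233/13,10)]
5. Canonical ring: [(11,7) (18,7) (18,29/3) (233/13,10) (11,10)]

Clipped polygon: [(11,7) (18,7) (18,29/3) (233/13,10) (11,10)]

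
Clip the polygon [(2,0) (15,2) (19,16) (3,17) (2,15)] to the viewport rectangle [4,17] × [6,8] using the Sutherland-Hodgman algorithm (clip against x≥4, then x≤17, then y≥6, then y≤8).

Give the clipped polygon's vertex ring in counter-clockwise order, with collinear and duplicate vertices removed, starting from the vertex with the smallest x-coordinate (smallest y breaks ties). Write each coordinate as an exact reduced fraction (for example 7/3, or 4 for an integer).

Clipped polygon: [(4,6) (113/7,6) (117/7,8) (4,8)]

1. After x ≥ 4: [(4,4/13) (15,2) (19,16) (4,271/16)]
2. After x ≤ 17: [(4,4/13) (15,2) (17,9) (17,129/8) (4,271/16)]
3. After y ≥ 6: [(4,6) (113/7,6) (17,9) (17,129/8) (4,271/16)]
4. After y ≤ 8: [(4,8) (4,6) (113/7,6) (117/7,8)]
5. Canonical ring: [(4,6) (113/7,6) (117/7,8) (4,8)]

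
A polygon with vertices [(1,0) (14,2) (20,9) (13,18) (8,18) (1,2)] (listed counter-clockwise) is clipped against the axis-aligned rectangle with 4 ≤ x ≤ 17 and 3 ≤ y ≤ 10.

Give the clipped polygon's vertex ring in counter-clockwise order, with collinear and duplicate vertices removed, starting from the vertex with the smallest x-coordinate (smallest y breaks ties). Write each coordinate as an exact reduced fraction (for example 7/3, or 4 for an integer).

Clipped polygon: [(4,3) (104/7,3) (17,11/2) (17,10) (9/2,10) (4,62/7)]

1. After x ≥ 4: [(4,6/13) (14,2) (20,9) (13,18) (8,18) (4,62/7)]
2. After x ≤ 17: [(4,6/13) (14,2) (17,11/2) (17,90/7) (13,18) (8,18) (4,62/7)]
3. After y ≥ 3: [(4,3) (104/7,3) (17,11/2) (17,90/7) (13,18) (8,18) (4,62/7)]
4. After y ≤ 10: [(4,3) (104/7,3) (17,11/2) (17,10) (9/2,10) (4,62/7)]
5. Canonical ring: [(4,3) (104/7,3) (17,11/2) (17,10) (9/2,10) (4,62/7)]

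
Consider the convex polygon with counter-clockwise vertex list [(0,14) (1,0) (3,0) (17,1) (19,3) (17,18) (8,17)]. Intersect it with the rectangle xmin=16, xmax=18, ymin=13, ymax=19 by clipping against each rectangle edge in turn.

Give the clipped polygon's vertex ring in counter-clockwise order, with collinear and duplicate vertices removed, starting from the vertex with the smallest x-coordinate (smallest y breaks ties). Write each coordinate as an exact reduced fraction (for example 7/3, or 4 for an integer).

Clipped polygon: [(16,13) (53/3,13) (17,18) (16,161/9)]

1. After x ≥ 16: [(16,13/14) (17,1) (19,3) (17,18) (16,161/9)]
2. After x ≤ 18: [(16,13/14) (17,1) (18,2) (18,21/2) (17,18) (16,161/9)]
3. After y ≥ 13: [(16,13) (53/3,13) (17,18) (16,161/9)]
4. After y ≤ 19: [(16,13) (53/3,13) (17,18) (16,161/9)]
5. Canonical ring: [(16,13) (53/3,13) (17,18) (16,161/9)]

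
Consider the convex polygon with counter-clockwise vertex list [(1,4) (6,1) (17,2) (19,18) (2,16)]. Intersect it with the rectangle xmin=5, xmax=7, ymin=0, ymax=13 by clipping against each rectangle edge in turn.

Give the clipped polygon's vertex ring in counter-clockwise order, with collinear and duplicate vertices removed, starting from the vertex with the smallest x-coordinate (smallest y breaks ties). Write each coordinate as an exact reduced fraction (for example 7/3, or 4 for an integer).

1. After x ≥ 5: [(5,8/5) (6,1) (17,2) (19,18) (5,278/17)]
2. After x ≤ 7: [(5,8/5) (6,1) (7,12/11) (7,282/17) (5,278/17)]
3. After y ≥ 0: [(5,8/5) (6,1) (7,12/11) (7,282/17) (5,278/17)]
4. After y ≤ 13: [(5,13) (5,8/5) (6,1) (7,12/11) (7,13)]
5. Canonical ring: [(5,8/5) (6,1) (7,12/11) (7,13) (5,13)]

Clipped polygon: [(5,8/5) (6,1) (7,12/11) (7,13) (5,13)]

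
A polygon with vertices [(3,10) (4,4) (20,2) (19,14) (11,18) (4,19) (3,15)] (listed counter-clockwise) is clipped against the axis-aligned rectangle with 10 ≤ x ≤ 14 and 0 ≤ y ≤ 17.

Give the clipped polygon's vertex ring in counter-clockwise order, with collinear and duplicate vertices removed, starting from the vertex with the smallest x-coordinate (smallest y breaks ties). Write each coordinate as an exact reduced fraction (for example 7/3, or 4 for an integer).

Clipped polygon: [(10,13/4) (14,11/4) (14,33/2) (13,17) (10,17)]

1. After x ≥ 10: [(10,13/4) (20,2) (19,14) (11,18) (10,127/7)]
2. After x ≤ 14: [(10,13/4) (14,11/4) (14,33/2) (11,18) (10,127/7)]
3. After y ≥ 0: [(10,13/4) (14,11/4) (14,33/2) (11,18) (10,127/7)]
4. After y ≤ 17: [(10,17) (10,13/4) (14,11/4) (14,33/2) (13,17)]
5. Canonical ring: [(10,13/4) (14,11/4) (14,33/2) (13,17) (10,17)]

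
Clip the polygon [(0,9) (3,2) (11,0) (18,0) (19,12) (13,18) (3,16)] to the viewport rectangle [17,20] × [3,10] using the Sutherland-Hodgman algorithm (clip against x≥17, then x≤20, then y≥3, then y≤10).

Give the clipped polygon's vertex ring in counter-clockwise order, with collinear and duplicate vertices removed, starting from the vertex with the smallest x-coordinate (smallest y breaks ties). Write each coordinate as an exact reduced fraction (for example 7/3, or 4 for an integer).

1. After x ≥ 17: [(17,0) (18,0) (19,12) (17,14)]
2. After x ≤ 20: [(17,0) (18,0) (19,12) (17,14)]
3. After y ≥ 3: [(17,3) (73/4,3) (19,12) (17,14)]
4. After y ≤ 10: [(17,10) (17,3) (73/4,3) (113/6,10)]
5. Canonical ring: [(17,3) (73/4,3) (113/6,10) (17,10)]

Clipped polygon: [(17,3) (73/4,3) (113/6,10) (17,10)]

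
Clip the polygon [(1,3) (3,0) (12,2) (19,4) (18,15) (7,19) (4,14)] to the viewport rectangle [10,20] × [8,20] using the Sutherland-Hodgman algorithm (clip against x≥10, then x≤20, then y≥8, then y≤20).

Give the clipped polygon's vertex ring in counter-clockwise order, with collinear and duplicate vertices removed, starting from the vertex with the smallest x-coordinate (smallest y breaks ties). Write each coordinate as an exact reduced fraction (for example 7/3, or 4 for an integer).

1. After x ≥ 10: [(10,14/9) (12,2) (19,4) (18,15) (10,197/11)]
2. After x ≤ 20: [(10,14/9) (12,2) (19,4) (18,15) (10,197/11)]
3. After y ≥ 8: [(10,8) (205/11,8) (18,15) (10,197/11)]
4. After y ≤ 20: [(10,8) (205/11,8) (18,15) (10,197/11)]
5. Canonical ring: [(10,8) (205/11,8) (18,15) (10,197/11)]

Clipped polygon: [(10,8) (205/11,8) (18,15) (10,197/11)]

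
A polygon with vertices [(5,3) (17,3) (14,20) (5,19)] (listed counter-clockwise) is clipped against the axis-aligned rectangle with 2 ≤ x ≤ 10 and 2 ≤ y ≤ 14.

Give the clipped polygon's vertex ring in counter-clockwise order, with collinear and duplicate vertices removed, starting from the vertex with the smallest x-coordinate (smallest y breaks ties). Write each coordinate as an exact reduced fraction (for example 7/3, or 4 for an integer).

Clipped polygon: [(5,3) (10,3) (10,14) (5,14)]

1. After x ≥ 2: [(5,3) (17,3) (14,20) (5,19)]
2. After x ≤ 10: [(5,3) (10,3) (10,176/9) (5,19)]
3. After y ≥ 2: [(5,3) (10,3) (10,176/9) (5,19)]
4. After y ≤ 14: [(5,14) (5,3) (10,3) (10,14)]
5. Canonical ring: [(5,3) (10,3) (10,14) (5,14)]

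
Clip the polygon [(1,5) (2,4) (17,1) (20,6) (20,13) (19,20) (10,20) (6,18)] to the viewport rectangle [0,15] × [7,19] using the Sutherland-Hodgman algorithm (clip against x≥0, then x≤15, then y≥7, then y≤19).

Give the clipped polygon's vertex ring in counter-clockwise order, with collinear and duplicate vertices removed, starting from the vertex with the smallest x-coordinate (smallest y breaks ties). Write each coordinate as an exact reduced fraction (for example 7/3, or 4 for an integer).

Clipped polygon: [(23/13,7) (15,7) (15,19) (8,19) (6,18)]

1. After x ≥ 0: [(1,5) (2,4) (17,1) (20,6) (20,13) (19,20) (10,20) (6,18)]
2. After x ≤ 15: [(1,5) (2,4) (15,7/5) (15,20) (10,20) (6,18)]
3. After y ≥ 7: [(23/13,7) (15,7) (15,20) (10,20) (6,18)]
4. After y ≤ 19: [(23/13,7) (15,7) (15,19) (8,19) (6,18)]
5. Canonical ring: [(23/13,7) (15,7) (15,19) (8,19) (6,18)]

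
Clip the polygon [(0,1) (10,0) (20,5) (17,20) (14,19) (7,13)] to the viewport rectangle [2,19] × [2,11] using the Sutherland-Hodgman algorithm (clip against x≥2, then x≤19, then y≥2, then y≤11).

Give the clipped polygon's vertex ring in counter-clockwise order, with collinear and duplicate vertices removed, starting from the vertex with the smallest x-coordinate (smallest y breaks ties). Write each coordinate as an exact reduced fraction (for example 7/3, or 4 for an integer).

1. After x ≥ 2: [(2,31/7) (2,4/5) (10,0) (20,5) (17,20) (14,19) (7,13)]
2. After x ≤ 19: [(2,31/7) (2,4/5) (10,0) (19,9/2) (19,10) (17,20) (14,19) (7,13)]
3. After y ≥ 2: [(2,31/7) (2,2) (14,2) (19,9/2) (19,10) (17,20) (14,19) (7,13)]
4. After y ≤ 11: [(35/6,11) (2,31/7) (2,2) (14,2) (19,9/2) (19,10) (94/5,11)]
5. Canonical ring: [(2,2) (14,2) (19,9/2) (19,10) (94/5,11) (35/6,11) (2,31/7)]

Clipped polygon: [(2,2) (14,2) (19,9/2) (19,10) (94/5,11) (35/6,11) (2,31/7)]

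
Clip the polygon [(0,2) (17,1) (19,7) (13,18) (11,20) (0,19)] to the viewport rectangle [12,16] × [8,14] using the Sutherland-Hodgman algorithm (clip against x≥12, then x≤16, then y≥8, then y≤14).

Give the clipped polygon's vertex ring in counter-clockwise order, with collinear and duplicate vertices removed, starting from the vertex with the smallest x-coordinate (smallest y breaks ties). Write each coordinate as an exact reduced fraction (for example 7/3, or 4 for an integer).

1. After x ≥ 12: [(12,22/17) (17,1) (19,7) (13,18) (12,19)]
2. After x ≤ 16: [(12,22/17) (16,18/17) (16,25/2) (13,18) (12,19)]
3. After y ≥ 8: [(12,8) (16,8) (16,25/2) (13,18) (12,19)]
4. After y ≤ 14: [(12,14) (12,8) (16,8) (16,25/2) (167/11,14)]
5. Canonical ring: [(12,8) (16,8) (16,25/2) (167/11,14) (12,14)]

Clipped polygon: [(12,8) (16,8) (16,25/2) (167/11,14) (12,14)]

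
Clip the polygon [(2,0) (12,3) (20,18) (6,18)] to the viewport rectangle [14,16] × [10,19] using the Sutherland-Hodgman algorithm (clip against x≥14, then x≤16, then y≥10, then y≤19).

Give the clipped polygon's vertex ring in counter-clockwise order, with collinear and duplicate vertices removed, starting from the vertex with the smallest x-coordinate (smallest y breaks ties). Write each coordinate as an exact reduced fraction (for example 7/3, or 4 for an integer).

1. After x ≥ 14: [(14,27/4) (20,18) (14,18)]
2. After x ≤ 16: [(14,27/4) (16,21/2) (16,18) (14,18)]
3. After y ≥ 10: [(14,10) (236/15,10) (16,21/2) (16,18) (14,18)]
4. After y ≤ 19: [(14,10) (236/15,10) (16,21/2) (16,18) (14,18)]
5. Canonical ring: [(14,10) (236/15,10) (16,21/2) (16,18) (14,18)]

Clipped polygon: [(14,10) (236/15,10) (16,21/2) (16,18) (14,18)]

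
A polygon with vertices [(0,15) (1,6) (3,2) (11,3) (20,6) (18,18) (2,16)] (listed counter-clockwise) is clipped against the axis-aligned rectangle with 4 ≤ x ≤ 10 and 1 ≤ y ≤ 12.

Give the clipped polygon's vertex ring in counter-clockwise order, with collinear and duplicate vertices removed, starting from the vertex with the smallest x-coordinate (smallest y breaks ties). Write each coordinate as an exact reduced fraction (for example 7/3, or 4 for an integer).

1. After x ≥ 4: [(4,17/8) (11,3) (20,6) (18,18) (4,65/4)]
2. After x ≤ 10: [(4,17/8) (10,23/8) (10,17) (4,65/4)]
3. After y ≥ 1: [(4,17/8) (10,23/8) (10,17) (4,65/4)]
4. After y ≤ 12: [(4,12) (4,17/8) (10,23/8) (10,12)]
5. Canonical ring: [(4,17/8) (10,23/8) (10,12) (4,12)]

Clipped polygon: [(4,17/8) (10,23/8) (10,12) (4,12)]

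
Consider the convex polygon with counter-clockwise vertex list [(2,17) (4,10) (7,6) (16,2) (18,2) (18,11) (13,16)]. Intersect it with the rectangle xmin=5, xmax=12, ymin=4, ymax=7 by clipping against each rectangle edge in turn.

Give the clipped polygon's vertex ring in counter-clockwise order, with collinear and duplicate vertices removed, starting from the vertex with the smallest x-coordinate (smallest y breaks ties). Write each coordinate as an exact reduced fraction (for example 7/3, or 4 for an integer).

Clipped polygon: [(25/4,7) (7,6) (23/2,4) (12,4) (12,7)]

1. After x ≥ 5: [(5,184/11) (5,26/3) (7,6) (16,2) (18,2) (18,11) (13,16)]
2. After x ≤ 12: [(12,177/11) (5,184/11) (5,26/3) (7,6) (12,34/9)]
3. After y ≥ 4: [(12,4) (12,177/11) (5,184/11) (5,26/3) (7,6) (23/2,4)]
4. After y ≤ 7: [(12,4) (12,7) (25/4,7) (7,6) (23/2,4)]
5. Canonical ring: [(25/4,7) (7,6) (23/2,4) (12,4) (12,7)]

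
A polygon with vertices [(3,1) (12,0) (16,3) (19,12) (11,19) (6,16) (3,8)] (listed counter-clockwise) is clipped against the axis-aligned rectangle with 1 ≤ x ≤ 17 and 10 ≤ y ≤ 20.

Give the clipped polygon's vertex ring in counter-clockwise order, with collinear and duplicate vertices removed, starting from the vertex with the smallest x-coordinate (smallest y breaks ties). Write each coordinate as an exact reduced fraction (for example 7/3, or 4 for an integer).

1. After x ≥ 1: [(3,1) (12,0) (16,3) (19,12) (11,19) (6,16) (3,8)]
2. After x ≤ 17: [(3,1) (12,0) (16,3) (17,6) (17,55/4) (11,19) (6,16) (3,8)]
3. After y ≥ 10: [(17,10) (17,55/4) (11,19) (6,16) (15/4,10)]
4. After y ≤ 20: [(17,10) (17,55/4) (11,19) (6,16) (15/4,10)]
5. Canonical ring: [(15/4,10) (17,10) (17,55/4) (11,19) (6,16)]

Clipped polygon: [(15/4,10) (17,10) (17,55/4) (11,19) (6,16)]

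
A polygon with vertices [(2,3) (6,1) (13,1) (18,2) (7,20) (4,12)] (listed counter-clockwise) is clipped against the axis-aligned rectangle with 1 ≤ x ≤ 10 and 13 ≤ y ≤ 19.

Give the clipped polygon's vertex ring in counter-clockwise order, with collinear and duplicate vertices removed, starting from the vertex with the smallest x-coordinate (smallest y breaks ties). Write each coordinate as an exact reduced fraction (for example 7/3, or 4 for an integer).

1. After x ≥ 1: [(2,3) (6,1) (13,1) (18,2) (7,20) (4,12)]
2. After x ≤ 10: [(2,3) (6,1) (10,1) (10,166/11) (7,20) (4,12)]
3. After y ≥ 13: [(10,13) (10,166/11) (7,20) (35/8,13)]
4. After y ≤ 19: [(10,13) (10,166/11) (137/18,19) (53/8,19) (35/8,13)]
5. Canonical ring: [(35/8,13) (10,13) (10,166/11) (137/18,19) (53/8,19)]

Clipped polygon: [(35/8,13) (10,13) (10,166/11) (137/18,19) (53/8,19)]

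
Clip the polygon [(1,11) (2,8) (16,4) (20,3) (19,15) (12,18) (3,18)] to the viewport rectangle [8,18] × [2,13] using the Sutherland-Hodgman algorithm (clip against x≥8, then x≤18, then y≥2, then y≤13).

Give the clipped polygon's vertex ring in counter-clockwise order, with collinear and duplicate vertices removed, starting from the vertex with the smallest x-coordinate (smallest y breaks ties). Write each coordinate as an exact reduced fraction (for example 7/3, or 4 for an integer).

1. After x ≥ 8: [(8,44/7) (16,4) (20,3) (19,15) (12,18) (8,18)]
2. After x ≤ 18: [(8,44/7) (16,4) (18,7/2) (18,108/7) (12,18) (8,18)]
3. After y ≥ 2: [(8,44/7) (16,4) (18,7/2) (18,108/7) (12,18) (8,18)]
4. After y ≤ 13: [(8,13) (8,44/7) (16,4) (18,7/2) (18,13)]
5. Canonical ring: [(8,44/7) (16,4) (18,7/2) (18,13) (8,13)]

Clipped polygon: [(8,44/7) (16,4) (18,7/2) (18,13) (8,13)]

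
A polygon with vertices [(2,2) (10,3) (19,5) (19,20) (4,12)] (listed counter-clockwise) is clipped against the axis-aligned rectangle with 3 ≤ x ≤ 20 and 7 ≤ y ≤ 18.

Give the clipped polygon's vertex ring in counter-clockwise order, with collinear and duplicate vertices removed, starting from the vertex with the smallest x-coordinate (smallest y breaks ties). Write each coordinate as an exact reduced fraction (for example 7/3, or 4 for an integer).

1. After x ≥ 3: [(3,7) (3,17/8) (10,3) (19,5) (19,20) (4,12)]
2. After x ≤ 20: [(3,7) (3,17/8) (10,3) (19,5) (19,20) (4,12)]
3. After y ≥ 7: [(3,7) (3,7) (19,7) (19,20) (4,12)]
4. After y ≤ 18: [(3,7) (3,7) (19,7) (19,18) (61/4,18) (4,12)]
5. Canonical ring: [(3,7) (19,7) (19,18) (61/4,18) (4,12)]

Clipped polygon: [(3,7) (19,7) (19,18) (61/4,18) (4,12)]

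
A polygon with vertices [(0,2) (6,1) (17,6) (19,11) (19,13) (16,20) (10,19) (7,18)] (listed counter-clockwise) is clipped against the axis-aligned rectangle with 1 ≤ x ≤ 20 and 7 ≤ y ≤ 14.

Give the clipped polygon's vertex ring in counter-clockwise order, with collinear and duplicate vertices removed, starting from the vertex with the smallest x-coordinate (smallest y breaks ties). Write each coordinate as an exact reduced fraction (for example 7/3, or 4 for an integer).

Clipped polygon: [(35/16,7) (87/5,7) (19,11) (19,13) (130/7,14) (21/4,14)]

1. After x ≥ 1: [(1,30/7) (1,11/6) (6,1) (17,6) (19,11) (19,13) (16,20) (10,19) (7,18)]
2. After x ≤ 20: [(1,30/7) (1,11/6) (6,1) (17,6) (19,11) (19,13) (16,20) (10,19) (7,18)]
3. After y ≥ 7: [(35/16,7) (87/5,7) (19,11) (19,13) (16,20) (10,19) (7,18)]
4. After y ≤ 14: [(21/4,14) (35/16,7) (87/5,7) (19,11) (19,13) (130/7,14)]
5. Canonical ring: [(35/16,7) (87/5,7) (19,11) (19,13) (130/7,14) (21/4,14)]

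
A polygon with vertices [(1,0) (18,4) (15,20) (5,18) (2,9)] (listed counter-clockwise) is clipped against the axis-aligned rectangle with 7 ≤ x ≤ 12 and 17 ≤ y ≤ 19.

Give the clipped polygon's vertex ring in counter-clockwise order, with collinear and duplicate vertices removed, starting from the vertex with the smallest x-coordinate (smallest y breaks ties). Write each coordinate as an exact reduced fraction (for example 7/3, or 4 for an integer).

1. After x ≥ 7: [(7,24/17) (18,4) (15,20) (7,92/5)]
2. After x ≤ 12: [(7,24/17) (12,44/17) (12,97/5) (7,92/5)]
3. After y ≥ 17: [(7,17) (12,17) (12,97/5) (7,92/5)]
4. After y ≤ 19: [(7,17) (12,17) (12,19) (10,19) (7,92/5)]
5. Canonical ring: [(7,17) (12,17) (12,19) (10,19) (7,92/5)]

Clipped polygon: [(7,17) (12,17) (12,19) (10,19) (7,92/5)]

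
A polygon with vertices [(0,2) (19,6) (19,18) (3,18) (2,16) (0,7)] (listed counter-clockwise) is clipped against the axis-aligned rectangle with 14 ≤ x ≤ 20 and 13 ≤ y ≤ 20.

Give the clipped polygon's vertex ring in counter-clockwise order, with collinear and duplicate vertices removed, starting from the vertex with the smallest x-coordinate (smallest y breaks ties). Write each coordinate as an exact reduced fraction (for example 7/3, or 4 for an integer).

Clipped polygon: [(14,13) (19,13) (19,18) (14,18)]

1. After x ≥ 14: [(14,94/19) (19,6) (19,18) (14,18)]
2. After x ≤ 20: [(14,94/19) (19,6) (19,18) (14,18)]
3. After y ≥ 13: [(14,13) (19,13) (19,18) (14,18)]
4. After y ≤ 20: [(14,13) (19,13) (19,18) (14,18)]
5. Canonical ring: [(14,13) (19,13) (19,18) (14,18)]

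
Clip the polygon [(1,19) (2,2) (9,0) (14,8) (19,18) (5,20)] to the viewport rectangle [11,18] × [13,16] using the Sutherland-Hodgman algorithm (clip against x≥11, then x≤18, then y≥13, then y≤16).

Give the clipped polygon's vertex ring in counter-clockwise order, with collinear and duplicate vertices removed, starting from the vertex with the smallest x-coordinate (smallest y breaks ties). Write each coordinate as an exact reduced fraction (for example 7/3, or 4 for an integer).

Clipped polygon: [(11,13) (33/2,13) (18,16) (11,16)]

1. After x ≥ 11: [(11,16/5) (14,8) (19,18) (11,134/7)]
2. After x ≤ 18: [(11,16/5) (14,8) (18,16) (18,127/7) (11,134/7)]
3. After y ≥ 13: [(11,13) (33/2,13) (18,16) (18,127/7) (11,134/7)]
4. After y ≤ 16: [(11,16) (11,13) (33/2,13) (18,16) (18,16)]
5. Canonical ring: [(11,13) (33/2,13) (18,16) (11,16)]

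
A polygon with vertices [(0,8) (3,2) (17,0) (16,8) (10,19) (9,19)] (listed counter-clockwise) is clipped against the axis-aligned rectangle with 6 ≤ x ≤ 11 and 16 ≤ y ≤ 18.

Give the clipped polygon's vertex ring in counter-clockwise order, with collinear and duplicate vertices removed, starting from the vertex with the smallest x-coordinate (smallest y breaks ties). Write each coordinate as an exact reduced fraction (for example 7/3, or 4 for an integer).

1. After x ≥ 6: [(6,46/3) (6,11/7) (17,0) (16,8) (10,19) (9,19)]
2. After x ≤ 11: [(6,46/3) (6,11/7) (11,6/7) (11,103/6) (10,19) (9,19)]
3. After y ≥ 16: [(72/11,16) (11,16) (11,103/6) (10,19) (9,19)]
4. After y ≤ 18: [(90/11,18) (72/11,16) (11,16) (11,103/6) (116/11,18)]
5. Canonical ring: [(72/11,16) (11,16) (11,103/6) (116/11,18) (90/11,18)]

Clipped polygon: [(72/11,16) (11,16) (11,103/6) (116/11,18) (90/11,18)]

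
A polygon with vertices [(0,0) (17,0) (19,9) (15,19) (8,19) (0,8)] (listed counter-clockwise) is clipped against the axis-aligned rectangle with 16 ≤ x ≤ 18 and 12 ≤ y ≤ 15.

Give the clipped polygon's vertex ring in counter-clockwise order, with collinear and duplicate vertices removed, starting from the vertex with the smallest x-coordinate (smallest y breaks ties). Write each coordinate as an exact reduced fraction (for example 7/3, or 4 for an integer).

Clipped polygon: [(16,12) (89/5,12) (83/5,15) (16,15)]

1. After x ≥ 16: [(16,0) (17,0) (19,9) (16,33/2)]
2. After x ≤ 18: [(16,0) (17,0) (18,9/2) (18,23/2) (16,33/2)]
3. After y ≥ 12: [(16,12) (89/5,12) (16,33/2)]
4. After y ≤ 15: [(16,15) (16,12) (89/5,12) (83/5,15)]
5. Canonical ring: [(16,12) (89/5,12) (83/5,15) (16,15)]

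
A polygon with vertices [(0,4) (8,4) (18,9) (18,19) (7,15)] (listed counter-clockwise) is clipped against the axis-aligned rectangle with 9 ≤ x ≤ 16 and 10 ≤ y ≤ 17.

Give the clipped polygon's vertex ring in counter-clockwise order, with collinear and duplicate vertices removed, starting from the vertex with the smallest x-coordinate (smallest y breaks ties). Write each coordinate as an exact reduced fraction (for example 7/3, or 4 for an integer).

Clipped polygon: [(9,10) (16,10) (16,17) (25/2,17) (9,173/11)]

1. After x ≥ 9: [(9,9/2) (18,9) (18,19) (9,173/11)]
2. After x ≤ 16: [(9,9/2) (16,8) (16,201/11) (9,173/11)]
3. After y ≥ 10: [(9,10) (16,10) (16,201/11) (9,173/11)]
4. After y ≤ 17: [(9,10) (16,10) (16,17) (25/2,17) (9,173/11)]
5. Canonical ring: [(9,10) (16,10) (16,17) (25/2,17) (9,173/11)]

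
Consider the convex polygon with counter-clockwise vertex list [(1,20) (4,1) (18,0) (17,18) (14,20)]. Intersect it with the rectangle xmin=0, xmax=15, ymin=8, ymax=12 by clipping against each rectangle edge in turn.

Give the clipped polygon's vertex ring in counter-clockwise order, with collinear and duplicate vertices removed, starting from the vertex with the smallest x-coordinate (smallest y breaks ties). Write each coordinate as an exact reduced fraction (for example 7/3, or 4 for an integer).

Clipped polygon: [(43/19,12) (55/19,8) (15,8) (15,12)]

1. After x ≥ 0: [(1,20) (4,1) (18,0) (17,18) (14,20)]
2. After x ≤ 15: [(1,20) (4,1) (15,3/14) (15,58/3) (14,20)]
3. After y ≥ 8: [(1,20) (55/19,8) (15,8) (15,58/3) (14,20)]
4. After y ≤ 12: [(43/19,12) (55/19,8) (15,8) (15,12)]
5. Canonical ring: [(43/19,12) (55/19,8) (15,8) (15,12)]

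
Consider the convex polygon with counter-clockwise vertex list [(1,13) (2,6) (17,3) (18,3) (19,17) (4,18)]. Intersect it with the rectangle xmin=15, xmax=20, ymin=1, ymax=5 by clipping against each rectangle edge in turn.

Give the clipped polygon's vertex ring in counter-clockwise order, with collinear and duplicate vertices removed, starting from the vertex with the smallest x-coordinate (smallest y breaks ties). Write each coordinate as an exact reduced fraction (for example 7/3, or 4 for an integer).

Clipped polygon: [(15,17/5) (17,3) (18,3) (127/7,5) (15,5)]

1. After x ≥ 15: [(15,17/5) (17,3) (18,3) (19,17) (15,259/15)]
2. After x ≤ 20: [(15,17/5) (17,3) (18,3) (19,17) (15,259/15)]
3. After y ≥ 1: [(15,17/5) (17,3) (18,3) (19,17) (15,259/15)]
4. After y ≤ 5: [(15,5) (15,17/5) (17,3) (18,3) (127/7,5)]
5. Canonical ring: [(15,17/5) (17,3) (18,3) (127/7,5) (15,5)]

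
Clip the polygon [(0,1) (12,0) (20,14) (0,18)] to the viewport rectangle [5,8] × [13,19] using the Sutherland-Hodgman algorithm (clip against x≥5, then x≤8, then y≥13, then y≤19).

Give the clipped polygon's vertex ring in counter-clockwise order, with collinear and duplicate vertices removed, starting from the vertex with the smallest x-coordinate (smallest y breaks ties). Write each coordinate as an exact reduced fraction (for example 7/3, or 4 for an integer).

1. After x ≥ 5: [(5,7/12) (12,0) (20,14) (5,17)]
2. After x ≤ 8: [(5,7/12) (8,1/3) (8,82/5) (5,17)]
3. After y ≥ 13: [(5,13) (8,13) (8,82/5) (5,17)]
4. After y ≤ 19: [(5,13) (8,13) (8,82/5) (5,17)]
5. Canonical ring: [(5,13) (8,13) (8,82/5) (5,17)]

Clipped polygon: [(5,13) (8,13) (8,82/5) (5,17)]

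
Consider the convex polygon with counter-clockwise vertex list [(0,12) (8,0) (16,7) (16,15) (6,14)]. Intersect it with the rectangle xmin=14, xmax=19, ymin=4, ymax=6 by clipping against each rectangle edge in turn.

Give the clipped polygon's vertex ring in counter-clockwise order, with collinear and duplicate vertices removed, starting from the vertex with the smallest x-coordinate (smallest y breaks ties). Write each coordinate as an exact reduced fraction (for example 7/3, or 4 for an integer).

1. After x ≥ 14: [(14,21/4) (16,7) (16,15) (14,74/5)]
2. After x ≤ 19: [(14,21/4) (16,7) (16,15) (14,74/5)]
3. After y ≥ 4: [(14,21/4) (16,7) (16,15) (14,74/5)]
4. After y ≤ 6: [(14,6) (14,21/4) (104/7,6)]
5. Canonical ring: [(14,21/4) (104/7,6) (14,6)]

Clipped polygon: [(14,21/4) (104/7,6) (14,6)]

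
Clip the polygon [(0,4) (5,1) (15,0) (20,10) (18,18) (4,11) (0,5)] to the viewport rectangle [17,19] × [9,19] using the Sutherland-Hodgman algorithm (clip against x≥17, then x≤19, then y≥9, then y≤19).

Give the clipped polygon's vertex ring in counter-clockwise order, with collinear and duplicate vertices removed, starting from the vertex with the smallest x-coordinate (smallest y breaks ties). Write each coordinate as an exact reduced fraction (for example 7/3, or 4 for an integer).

Clipped polygon: [(17,9) (19,9) (19,14) (18,18) (17,35/2)]

1. After x ≥ 17: [(17,4) (20,10) (18,18) (17,35/2)]
2. After x ≤ 19: [(17,4) (19,8) (19,14) (18,18) (17,35/2)]
3. After y ≥ 9: [(17,9) (19,9) (19,14) (18,18) (17,35/2)]
4. After y ≤ 19: [(17,9) (19,9) (19,14) (18,18) (17,35/2)]
5. Canonical ring: [(17,9) (19,9) (19,14) (18,18) (17,35/2)]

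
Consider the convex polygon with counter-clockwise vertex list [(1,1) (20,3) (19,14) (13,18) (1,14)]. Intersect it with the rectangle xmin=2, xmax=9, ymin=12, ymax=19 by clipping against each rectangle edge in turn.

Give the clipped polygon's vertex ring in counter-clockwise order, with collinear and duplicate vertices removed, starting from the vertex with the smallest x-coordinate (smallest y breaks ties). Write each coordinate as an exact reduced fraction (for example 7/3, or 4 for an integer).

Clipped polygon: [(2,12) (9,12) (9,50/3) (2,43/3)]

1. After x ≥ 2: [(2,21/19) (20,3) (19,14) (13,18) (2,43/3)]
2. After x ≤ 9: [(2,21/19) (9,35/19) (9,50/3) (2,43/3)]
3. After y ≥ 12: [(2,12) (9,12) (9,50/3) (2,43/3)]
4. After y ≤ 19: [(2,12) (9,12) (9,50/3) (2,43/3)]
5. Canonical ring: [(2,12) (9,12) (9,50/3) (2,43/3)]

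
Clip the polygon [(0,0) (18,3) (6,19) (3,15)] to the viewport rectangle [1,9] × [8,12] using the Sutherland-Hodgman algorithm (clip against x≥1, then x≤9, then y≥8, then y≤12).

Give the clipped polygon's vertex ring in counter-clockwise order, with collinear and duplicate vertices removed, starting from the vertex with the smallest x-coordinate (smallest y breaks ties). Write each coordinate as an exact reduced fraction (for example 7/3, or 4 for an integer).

1. After x ≥ 1: [(1,5) (1,1/6) (18,3) (6,19) (3,15)]
2. After x ≤ 9: [(1,5) (1,1/6) (9,3/2) (9,15) (6,19) (3,15)]
3. After y ≥ 8: [(8/5,8) (9,8) (9,15) (6,19) (3,15)]
4. After y ≤ 12: [(12/5,12) (8/5,8) (9,8) (9,12)]
5. Canonical ring: [(8/5,8) (9,8) (9,12) (12/5,12)]

Clipped polygon: [(8/5,8) (9,8) (9,12) (12/5,12)]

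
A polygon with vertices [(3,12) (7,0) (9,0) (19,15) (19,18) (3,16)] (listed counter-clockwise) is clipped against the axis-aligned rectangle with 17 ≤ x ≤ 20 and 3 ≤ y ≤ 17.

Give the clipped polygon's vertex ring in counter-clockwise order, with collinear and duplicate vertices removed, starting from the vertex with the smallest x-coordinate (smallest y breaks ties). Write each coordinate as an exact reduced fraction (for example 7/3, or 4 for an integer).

1. After x ≥ 17: [(17,12) (19,15) (19,18) (17,71/4)]
2. After x ≤ 20: [(17,12) (19,15) (19,18) (17,71/4)]
3. After y ≥ 3: [(17,12) (19,15) (19,18) (17,71/4)]
4. After y ≤ 17: [(17,17) (17,12) (19,15) (19,17)]
5. Canonical ring: [(17,12) (19,15) (19,17) (17,17)]

Clipped polygon: [(17,12) (19,15) (19,17) (17,17)]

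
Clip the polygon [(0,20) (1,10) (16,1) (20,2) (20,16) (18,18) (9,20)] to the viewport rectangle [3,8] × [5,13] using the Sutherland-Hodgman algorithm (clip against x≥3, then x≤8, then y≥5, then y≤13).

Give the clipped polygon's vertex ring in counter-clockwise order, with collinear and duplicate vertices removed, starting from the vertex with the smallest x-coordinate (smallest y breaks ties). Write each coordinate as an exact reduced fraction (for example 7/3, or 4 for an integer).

1. After x ≥ 3: [(3,20) (3,44/5) (16,1) (20,2) (20,16) (18,18) (9,20)]
2. After x ≤ 8: [(8,20) (3,20) (3,44/5) (8,29/5)]
3. After y ≥ 5: [(8,20) (3,20) (3,44/5) (8,29/5)]
4. After y ≤ 13: [(8,13) (3,13) (3,44/5) (8,29/5)]
5. Canonical ring: [(3,44/5) (8,29/5) (8,13) (3,13)]

Clipped polygon: [(3,44/5) (8,29/5) (8,13) (3,13)]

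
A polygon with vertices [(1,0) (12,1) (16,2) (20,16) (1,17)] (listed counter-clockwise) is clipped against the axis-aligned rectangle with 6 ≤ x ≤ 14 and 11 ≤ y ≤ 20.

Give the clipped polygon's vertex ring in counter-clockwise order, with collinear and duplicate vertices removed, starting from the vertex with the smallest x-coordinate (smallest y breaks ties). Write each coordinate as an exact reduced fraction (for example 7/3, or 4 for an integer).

1. After x ≥ 6: [(6,5/11) (12,1) (16,2) (20,16) (6,318/19)]
2. After x ≤ 14: [(6,5/11) (12,1) (14,3/2) (14,310/19) (6,318/19)]
3. After y ≥ 11: [(6,11) (14,11) (14,310/19) (6,318/19)]
4. After y ≤ 20: [(6,11) (14,11) (14,310/19) (6,318/19)]
5. Canonical ring: [(6,11) (14,11) (14,310/19) (6,318/19)]

Clipped polygon: [(6,11) (14,11) (14,310/19) (6,318/19)]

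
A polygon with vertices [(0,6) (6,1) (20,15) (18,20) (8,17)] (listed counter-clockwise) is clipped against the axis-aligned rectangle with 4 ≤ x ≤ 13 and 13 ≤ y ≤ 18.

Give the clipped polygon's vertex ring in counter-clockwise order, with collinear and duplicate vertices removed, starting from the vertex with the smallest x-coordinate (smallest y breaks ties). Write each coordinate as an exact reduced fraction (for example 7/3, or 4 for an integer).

Clipped polygon: [(56/11,13) (13,13) (13,18) (34/3,18) (8,17)]

1. After x ≥ 4: [(4,23/2) (4,8/3) (6,1) (20,15) (18,20) (8,17)]
2. After x ≤ 13: [(4,23/2) (4,8/3) (6,1) (13,8) (13,37/2) (8,17)]
3. After y ≥ 13: [(56/11,13) (13,13) (13,37/2) (8,17)]
4. After y ≤ 18: [(56/11,13) (13,13) (13,18) (34/3,18) (8,17)]
5. Canonical ring: [(56/11,13) (13,13) (13,18) (34/3,18) (8,17)]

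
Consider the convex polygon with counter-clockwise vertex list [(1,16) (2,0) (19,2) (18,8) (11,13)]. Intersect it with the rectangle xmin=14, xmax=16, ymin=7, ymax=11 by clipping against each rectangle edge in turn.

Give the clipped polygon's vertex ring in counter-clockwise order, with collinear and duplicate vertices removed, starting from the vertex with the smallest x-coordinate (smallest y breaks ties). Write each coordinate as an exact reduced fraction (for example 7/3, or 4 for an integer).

Clipped polygon: [(14,7) (16,7) (16,66/7) (14,76/7)]

1. After x ≥ 14: [(14,24/17) (19,2) (18,8) (14,76/7)]
2. After x ≤ 16: [(14,24/17) (16,28/17) (16,66/7) (14,76/7)]
3. After y ≥ 7: [(14,7) (16,7) (16,66/7) (14,76/7)]
4. After y ≤ 11: [(14,7) (16,7) (16,66/7) (14,76/7)]
5. Canonical ring: [(14,7) (16,7) (16,66/7) (14,76/7)]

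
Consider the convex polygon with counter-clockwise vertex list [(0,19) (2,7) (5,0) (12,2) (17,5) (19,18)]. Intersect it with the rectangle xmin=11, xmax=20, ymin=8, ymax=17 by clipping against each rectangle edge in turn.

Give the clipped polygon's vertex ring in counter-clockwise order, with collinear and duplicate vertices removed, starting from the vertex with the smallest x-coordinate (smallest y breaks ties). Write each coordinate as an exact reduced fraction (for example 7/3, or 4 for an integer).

1. After x ≥ 11: [(11,350/19) (11,12/7) (12,2) (17,5) (19,18)]
2. After x ≤ 20: [(11,350/19) (11,12/7) (12,2) (17,5) (19,18)]
3. After y ≥ 8: [(11,350/19) (11,8) (227/13,8) (19,18)]
4. After y ≤ 17: [(11,17) (11,8) (227/13,8) (245/13,17)]
5. Canonical ring: [(11,8) (227/13,8) (245/13,17) (11,17)]

Clipped polygon: [(11,8) (227/13,8) (245/13,17) (11,17)]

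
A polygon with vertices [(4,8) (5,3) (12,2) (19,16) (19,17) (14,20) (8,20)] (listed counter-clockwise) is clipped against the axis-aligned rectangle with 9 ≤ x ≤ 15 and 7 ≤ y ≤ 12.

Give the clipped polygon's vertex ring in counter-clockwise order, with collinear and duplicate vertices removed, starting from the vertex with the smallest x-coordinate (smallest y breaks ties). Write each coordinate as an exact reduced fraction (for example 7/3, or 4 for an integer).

Clipped polygon: [(9,7) (29/2,7) (15,8) (15,12) (9,12)]

1. After x ≥ 9: [(9,17/7) (12,2) (19,16) (19,17) (14,20) (9,20)]
2. After x ≤ 15: [(9,17/7) (12,2) (15,8) (15,97/5) (14,20) (9,20)]
3. After y ≥ 7: [(9,7) (29/2,7) (15,8) (15,97/5) (14,20) (9,20)]
4. After y ≤ 12: [(9,12) (9,7) (29/2,7) (15,8) (15,12)]
5. Canonical ring: [(9,7) (29/2,7) (15,8) (15,12) (9,12)]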